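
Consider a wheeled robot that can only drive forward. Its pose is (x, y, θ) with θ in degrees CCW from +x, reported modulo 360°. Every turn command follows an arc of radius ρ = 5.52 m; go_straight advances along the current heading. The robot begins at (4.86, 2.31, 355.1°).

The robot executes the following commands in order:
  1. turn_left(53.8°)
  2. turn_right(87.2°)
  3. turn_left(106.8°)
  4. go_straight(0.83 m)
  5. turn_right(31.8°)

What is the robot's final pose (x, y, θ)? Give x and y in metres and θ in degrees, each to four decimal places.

set_pose: (x, y, θ) = (4.8600, 2.3100, 355.1000°), ρ = 5.52
turn_left(53.8°): centre at ρ to the left, rotate +53.8° → (9.4912, 4.1811, 408.9000° ≡ 48.9000°)
turn_right(87.2°): centre at ρ to the right, rotate −87.2° → (17.0720, 4.8844, -38.3000° ≡ 321.7000°)
turn_left(106.8°): centre at ρ to the left, rotate +106.8° → (25.6291, 7.1932, 428.5000° ≡ 68.5000°)
go_straight(0.83): x += 0.83·cos θ, y += 0.83·sin θ → (25.9333, 7.9655, 68.5000°)
turn_right(31.8°): centre at ρ to the right, rotate −31.8° → (27.7703, 10.3682, 36.7000°)

(27.7703, 10.3682, 36.7000°)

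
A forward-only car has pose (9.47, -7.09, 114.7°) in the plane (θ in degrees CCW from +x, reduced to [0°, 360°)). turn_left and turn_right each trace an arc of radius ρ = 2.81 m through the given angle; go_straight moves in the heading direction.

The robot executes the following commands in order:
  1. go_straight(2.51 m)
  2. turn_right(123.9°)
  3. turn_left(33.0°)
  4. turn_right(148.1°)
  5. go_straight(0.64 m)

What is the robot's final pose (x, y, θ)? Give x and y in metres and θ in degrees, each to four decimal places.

(16.1012, -5.3420, 235.7000°)

set_pose: (x, y, θ) = (9.4700, -7.0900, 114.7000°), ρ = 2.81
go_straight(2.51): x += 2.51·cos θ, y += 2.51·sin θ → (8.4212, -4.8096, 114.7000°)
turn_right(123.9°): centre at ρ to the right, rotate −123.9° → (11.4233, -0.8616, -9.2000° ≡ 350.8000°)
turn_left(33.0°): centre at ρ to the left, rotate +33.0° → (13.0066, -0.6588, 383.8000° ≡ 23.8000°)
turn_right(148.1°): centre at ρ to the right, rotate −148.1° → (16.4619, -4.8133, -124.3000° ≡ 235.7000°)
go_straight(0.64): x += 0.64·cos θ, y += 0.64·sin θ → (16.1012, -5.3420, 235.7000°)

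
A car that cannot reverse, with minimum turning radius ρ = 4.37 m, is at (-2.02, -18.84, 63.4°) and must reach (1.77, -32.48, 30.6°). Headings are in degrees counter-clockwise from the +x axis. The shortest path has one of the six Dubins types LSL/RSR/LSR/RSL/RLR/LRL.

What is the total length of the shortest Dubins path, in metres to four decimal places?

Let ψ = atan2(Δy, Δx) = atan2(-13.64, 3.79) = -74.4716° be the start→goal bearing.
Normalize: d = |goal − start| / ρ = 14.156755/4.37 = 3.239532, α = (θ_start − ψ) mod 360° = 137.8716° = 2.406313 rad, β = (θ_goal − ψ) mod 360° = 105.0716° = 1.833845 rad.
Common terms: sin α = 0.670795, cos α = -0.741643, sin β = 0.965602, cos β = -0.260025, cos(α−β) = 0.840567, d² = 10.494567. Work in radians in the unit-radius frame; every candidate has L = ρ·(t + p + q).
LSL: p² = 2 + d² − 2cos(α−β) + 2d(sin α − sin β) = 8.903361; p = √p² = 2.983850; φ = atan2(cos β − cos α, d + sin α − sin β) = 0.162117 rad; t = (φ − α) mod 2π = 4.038990 rad, q = (β − φ) mod 2π = 1.671727 rad → L = 4.37·(4.038990 + 2.983850 + 1.671727) = 4.37·8.694567 = 37.995259 m
RSR: p² = 2 + d² − 2cos(α−β) + 2d(sin β − sin α) = 12.723507; p = √p² = 3.567003; φ = atan2(cos α − cos β, d − sin α + sin β) = -0.135434 rad; t = (α − φ) mod 2π = 2.541747 rad, q = (φ − β) mod 2π = 4.313907 rad → L = 4.37·(2.541747 + 3.567003 + 4.313907) = 4.37·10.422656 = 45.547006 m
LSR: p² = d² − 2 + 2cos(α−β) + 2d(sin α + sin β) = 20.778019; p = √p² = 4.558291; φ = atan2(−cos α − cos β, d + sin α + sin β) − atan2(−2, p) = 0.616081 rad; t = (φ − α) mod 2π = 4.492953 rad, q = (φ − β) mod 2π = 5.065421 rad → L = 4.37·(4.492953 + 4.558291 + 5.065421) = 4.37·14.116666 = 61.689831 m
RSL: p² = d² − 2 + 2cos(α−β) − 2d(sin α + sin β) = -0.426618 < 0 → infeasible
RLR: c = (6 − d² + 2cos(α−β) + 2d(sin α − sin β))/8 = -0.590438; p = 2π − arccos c = 4.080787 rad; φ = atan2(cos α − cos β, d − sin α + sin β) = -0.135434 rad; t = (α − φ + p/2) mod 2π = 4.582140 rad, q = (α − β − t + p) mod 2π = 0.071115 rad → L = 4.37·(4.582140 + 4.080787 + 0.071115) = 4.37·8.734042 = 38.167764 m
LRL: c = (6 − d² + 2cos(α−β) − 2d(sin α − sin β))/8 = -0.112920; p = 2π − arccos c = 4.599228 rad; φ = atan2(cos β − cos α, d + sin α − sin β) = 0.162117 rad; t = (φ − α + p/2) mod 2π = 0.055419 rad, q = (β − α − t + p) mod 2π = 3.971341 rad → L = 4.37·(0.055419 + 4.599228 + 3.971341) = 4.37·8.625987 = 37.695563 m
Shortest: LRL with L = 37.695563 m ≈ 37.6956 m

37.6956 m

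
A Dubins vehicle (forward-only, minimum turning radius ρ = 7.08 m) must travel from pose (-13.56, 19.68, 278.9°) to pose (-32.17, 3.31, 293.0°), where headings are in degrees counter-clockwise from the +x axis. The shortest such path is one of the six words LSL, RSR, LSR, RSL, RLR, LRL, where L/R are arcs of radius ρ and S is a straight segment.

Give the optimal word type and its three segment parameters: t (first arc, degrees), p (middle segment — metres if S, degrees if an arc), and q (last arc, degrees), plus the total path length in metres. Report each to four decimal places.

RLR: t = 169.4631°, p = 230.8366°, q = 47.2736°, L = 55.3063 m

Let ψ = atan2(Δy, Δx) = atan2(-16.37, -18.61) = -138.6640° be the start→goal bearing.
Normalize: d = |goal − start| / ρ = 24.785258/7.08 = 3.500743, α = (θ_start − ψ) mod 360° = 57.5640° = 1.004682 rad, β = (θ_goal − ψ) mod 360° = 71.6640° = 1.250773 rad.
Common terms: sin α = 0.843991, cos α = 0.536357, sin β = 0.949228, cos β = 0.314589, cos(α−β) = 0.969872, d² = 12.255199. Work in radians in the unit-radius frame; every candidate has L = ρ·(t + p + q).
LSL: p² = 2 + d² − 2cos(α−β) + 2d(sin α − sin β) = 11.578641; p = √p² = 3.402740; φ = atan2(cos β − cos α, d + sin α − sin β) = -0.065220 rad; t = (φ − α) mod 2π = 5.213284 rad, q = (β − φ) mod 2π = 1.315993 rad → L = 7.08·(5.213284 + 3.402740 + 1.315993) = 7.08·9.932017 = 70.318680 m
RSR: p² = 2 + d² − 2cos(α−β) + 2d(sin β − sin α) = 13.052269; p = √p² = 3.612792; φ = atan2(cos α − cos β, d − sin α + sin β) = 0.061423 rad; t = (α − φ) mod 2π = 0.943259 rad, q = (φ − β) mod 2π = 5.093835 rad → L = 7.08·(0.943259 + 3.612792 + 5.093835) = 7.08·9.649886 = 68.321195 m
LSR: p² = d² − 2 + 2cos(α−β) + 2d(sin α + sin β) = 24.750142; p = √p² = 4.974951; φ = atan2(−cos α − cos β, d + sin α + sin β) − atan2(−2, p) = 0.222866 rad; t = (φ − α) mod 2π = 5.501369 rad, q = (φ − β) mod 2π = 5.255278 rad → L = 7.08·(5.501369 + 4.974951 + 5.255278) = 7.08·15.731599 = 111.379719 m
RSL: p² = d² − 2 + 2cos(α−β) − 2d(sin α + sin β) = -0.360257 < 0 → infeasible
RLR: c = (6 − d² + 2cos(α−β) + 2d(sin α − sin β))/8 = -0.631534; p = 2π − arccos c = 4.028859 rad; φ = atan2(cos α − cos β, d − sin α + sin β) = 0.061423 rad; t = (α − φ + p/2) mod 2π = 2.957689 rad, q = (α − β − t + p) mod 2π = 0.825079 rad → L = 7.08·(2.957689 + 4.028859 + 0.825079) = 7.08·7.811627 = 55.306322 m
LRL: c = (6 − d² + 2cos(α−β) − 2d(sin α − sin β))/8 = -0.447330; p = 2π − arccos c = 4.248611 rad; φ = atan2(cos β − cos α, d + sin α − sin β) = -0.065220 rad; t = (φ − α + p/2) mod 2π = 1.054404 rad, q = (β − α − t + p) mod 2π = 3.440298 rad → L = 7.08·(1.054404 + 4.248611 + 3.440298) = 7.08·8.743314 = 61.902661 m
Shortest: RLR with L = 55.306322 m ≈ 55.3063 m
Convert RLR to answer units (arcs ×180/π): t = 2.957689·180/π = 169.4631°, p = 4.028859·180/π = 230.8366°, q = 0.825079·180/π = 47.2736°, L = 55.3063 m.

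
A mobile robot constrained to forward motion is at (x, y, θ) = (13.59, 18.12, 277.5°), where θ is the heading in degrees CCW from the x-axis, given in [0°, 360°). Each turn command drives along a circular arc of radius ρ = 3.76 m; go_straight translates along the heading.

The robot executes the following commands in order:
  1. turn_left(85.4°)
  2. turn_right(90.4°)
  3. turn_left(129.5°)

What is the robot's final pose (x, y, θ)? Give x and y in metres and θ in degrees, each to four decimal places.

(27.7271, 8.6342, 42.0000°)

set_pose: (x, y, θ) = (13.5900, 18.1200, 277.5000°), ρ = 3.76
turn_left(85.4°): centre at ρ to the left, rotate +85.4° → (17.5081, 14.8556, 362.9000° ≡ 2.9000°)
turn_right(90.4°): centre at ρ to the right, rotate −90.4° → (21.4547, 11.2644, -87.5000° ≡ 272.5000°)
turn_left(129.5°): centre at ρ to the left, rotate +129.5° → (27.7271, 8.6342, 402.0000° ≡ 42.0000°)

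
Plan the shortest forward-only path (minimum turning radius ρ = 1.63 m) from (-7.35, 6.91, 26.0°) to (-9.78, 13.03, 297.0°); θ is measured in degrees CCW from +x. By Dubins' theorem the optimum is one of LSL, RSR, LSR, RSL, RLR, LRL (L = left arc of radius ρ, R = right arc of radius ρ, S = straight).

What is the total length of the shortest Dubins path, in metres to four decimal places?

13.1110 m

Let ψ = atan2(Δy, Δx) = atan2(6.12, -2.43) = 111.6560° be the start→goal bearing.
Normalize: d = |goal − start| / ρ = 6.584778/1.63 = 4.039741, α = (θ_start − ψ) mod 360° = 274.3440° = 4.788206 rad, β = (θ_goal − ψ) mod 360° = 185.3440° = 3.234863 rad.
Common terms: sin α = -0.997127, cos α = 0.075745, sin β = -0.093135, cos β = -0.995653, cos(α−β) = 0.017452, d² = 16.319508. Work in radians in the unit-radius frame; every candidate has L = ρ·(t + p + q).
LSL: p² = 2 + d² − 2cos(α−β) + 2d(sin α − sin β) = 10.980817; p = √p² = 3.313732; φ = atan2(cos β − cos α, d + sin α − sin β) = -0.329237 rad; t = (φ − α) mod 2π = 1.165742 rad, q = (β − φ) mod 2π = 3.564100 rad → L = 1.63·(1.165742 + 3.313732 + 3.564100) = 1.63·8.043574 = 13.111025 m
RSR: p² = 2 + d² − 2cos(α−β) + 2d(sin β − sin α) = 25.588389; p = √p² = 5.058497; φ = atan2(cos α − cos β, d − sin α + sin β) = 0.213418 rad; t = (α − φ) mod 2π = 4.574788 rad, q = (φ − β) mod 2π = 3.261740 rad → L = 1.63·(4.574788 + 5.058497 + 3.261740) = 1.63·12.895025 = 21.018891 m
LSR: p² = d² − 2 + 2cos(α−β) + 2d(sin α + sin β) = 5.545655; p = √p² = 2.354921; φ = atan2(−cos α − cos β, d + sin α + sin β) − atan2(−2, p) = 1.006407 rad; t = (φ − α) mod 2π = 2.501386 rad, q = (φ − β) mod 2π = 4.054729 rad → L = 1.63·(2.501386 + 2.354921 + 4.054729) = 1.63·8.911036 = 14.524989 m
RSL: p² = d² − 2 + 2cos(α−β) − 2d(sin α + sin β) = 23.163170; p = √p² = 4.812813; φ = atan2(cos α + cos β, d − sin α − sin β) − atan2(2, p) = -0.571279 rad; t = (α − φ) mod 2π = 5.359485 rad, q = (β − φ) mod 2π = 3.806142 rad → L = 1.63·(5.359485 + 4.812813 + 3.806142) = 1.63·13.978441 = 22.784859 m
RLR: c = (6 − d² + 2cos(α−β) + 2d(sin α − sin β))/8 = -2.198549, |c| > 1 → infeasible
LRL: c = (6 − d² + 2cos(α−β) − 2d(sin α − sin β))/8 = -0.372602; p = 2π − arccos c = 4.330577 rad; φ = atan2(cos β − cos α, d + sin α − sin β) = -0.329237 rad; t = (φ − α + p/2) mod 2π = 3.331031 rad, q = (β − α − t + p) mod 2π = 5.729389 rad → L = 1.63·(3.331031 + 4.330577 + 5.729389) = 1.63·13.390997 = 21.827326 m
Shortest: LSL with L = 13.111025 m ≈ 13.1110 m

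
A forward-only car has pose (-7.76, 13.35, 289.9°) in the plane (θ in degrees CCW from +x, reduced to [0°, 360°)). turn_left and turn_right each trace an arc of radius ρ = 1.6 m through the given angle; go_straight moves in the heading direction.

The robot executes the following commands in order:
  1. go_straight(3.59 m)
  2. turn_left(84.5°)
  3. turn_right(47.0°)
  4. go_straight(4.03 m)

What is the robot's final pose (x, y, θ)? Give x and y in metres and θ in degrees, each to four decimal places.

(0.0193, 6.5962, 327.4000°)

set_pose: (x, y, θ) = (-7.7600, 13.3500, 289.9000°), ρ = 1.6
go_straight(3.59): x += 3.59·cos θ, y += 3.59·sin θ → (-6.5380, 9.9744, 289.9000°)
turn_left(84.5°): centre at ρ to the left, rotate +84.5° → (-4.6357, 8.9692, 374.4000° ≡ 14.4000°)
turn_right(47.0°): centre at ρ to the right, rotate −47.0° → (-3.3757, 8.7674, -32.6000° ≡ 327.4000°)
go_straight(4.03): x += 4.03·cos θ, y += 4.03·sin θ → (0.0193, 6.5962, 327.4000°)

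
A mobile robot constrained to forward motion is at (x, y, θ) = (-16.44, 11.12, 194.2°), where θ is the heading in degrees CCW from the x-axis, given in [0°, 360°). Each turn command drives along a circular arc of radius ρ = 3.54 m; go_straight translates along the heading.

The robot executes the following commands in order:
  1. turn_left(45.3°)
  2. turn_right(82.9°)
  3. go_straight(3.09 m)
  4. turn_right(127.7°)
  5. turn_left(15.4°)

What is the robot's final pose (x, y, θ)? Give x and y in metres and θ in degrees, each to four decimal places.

(-25.4571, 16.1735, 44.3000°)

set_pose: (x, y, θ) = (-16.4400, 11.1200, 194.2000°), ρ = 3.54
turn_left(45.3°): centre at ρ to the left, rotate +45.3° → (-18.6218, 9.4848, 239.5000°)
turn_right(82.9°): centre at ρ to the right, rotate −82.9° → (-23.0778, 8.0327, 156.6000°)
go_straight(3.09): x += 3.09·cos θ, y += 3.09·sin θ → (-25.9137, 9.2599, 156.6000°)
turn_right(127.7°): centre at ρ to the right, rotate −127.7° → (-26.2186, 15.6079, 28.9000°)
turn_left(15.4°): centre at ρ to the left, rotate +15.4° → (-25.4571, 16.1735, 44.3000°)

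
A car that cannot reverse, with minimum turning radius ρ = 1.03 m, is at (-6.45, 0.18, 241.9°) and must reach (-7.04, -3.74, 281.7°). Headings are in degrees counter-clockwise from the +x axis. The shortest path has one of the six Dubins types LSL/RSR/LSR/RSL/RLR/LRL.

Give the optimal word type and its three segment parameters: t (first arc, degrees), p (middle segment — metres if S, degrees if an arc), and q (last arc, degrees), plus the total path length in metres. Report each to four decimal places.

Let ψ = atan2(Δy, Δx) = atan2(-3.92, -0.59) = -98.5594° be the start→goal bearing.
Normalize: d = |goal − start| / ρ = 3.964152/1.03 = 3.848691, α = (θ_start − ψ) mod 360° = 340.4594° = 5.942137 rad, β = (θ_goal − ψ) mod 360° = 20.2594° = 0.353592 rad.
Common terms: sin α = -0.334476, cos α = 0.942404, sin β = 0.346270, cos β = 0.938135, cos(α−β) = 0.768284, d² = 14.812423. Work in radians in the unit-radius frame; every candidate has L = ρ·(t + p + q).
LSL: p² = 2 + d² − 2cos(α−β) + 2d(sin α − sin β) = 10.035896; p = √p² = 3.167948; φ = atan2(cos β − cos α, d + sin α − sin β) = -0.001348 rad; t = (φ − α) mod 2π = 0.339701 rad, q = (β − φ) mod 2π = 0.354940 rad → L = 1.03·(0.339701 + 3.167948 + 0.354940) = 1.03·3.862589 = 3.978467 m
RSR: p² = 2 + d² − 2cos(α−β) + 2d(sin β − sin α) = 20.515816; p = √p² = 4.529439; φ = atan2(cos α − cos β, d − sin α + sin β) = 0.000943 rad; t = (α − φ) mod 2π = 5.941194 rad, q = (φ − β) mod 2π = 5.930536 rad → L = 1.03·(5.941194 + 4.529439 + 5.930536) = 1.03·16.401168 = 16.893203 m
LSR: p² = d² − 2 + 2cos(α−β) + 2d(sin α + sin β) = 14.439779; p = √p² = 3.799971; φ = atan2(−cos α − cos β, d + sin α + sin β) − atan2(−2, p) = 0.031186 rad; t = (φ − α) mod 2π = 0.372235 rad, q = (φ − β) mod 2π = 5.960779 rad → L = 1.03·(0.372235 + 3.799971 + 5.960779) = 1.03·10.132985 = 10.436975 m
RSL: p² = d² − 2 + 2cos(α−β) − 2d(sin α + sin β) = 14.258202; p = √p² = 3.776003; φ = atan2(cos α + cos β, d − sin α − sin β) − atan2(2, p) = -0.031381 rad; t = (α − φ) mod 2π = 5.973518 rad, q = (β − φ) mod 2π = 0.384974 rad → L = 1.03·(5.973518 + 3.776003 + 0.384974) = 1.03·10.134495 = 10.438530 m
RLR: c = (6 − d² + 2cos(α−β) + 2d(sin α − sin β))/8 = -1.564477, |c| > 1 → infeasible
LRL: c = (6 − d² + 2cos(α−β) − 2d(sin α − sin β))/8 = -0.254487; p = 2π − arccos c = 4.455072 rad; φ = atan2(cos β − cos α, d + sin α − sin β) = -0.001348 rad; t = (φ − α + p/2) mod 2π = 2.567237 rad, q = (β − α − t + p) mod 2π = 2.582476 rad → L = 1.03·(2.567237 + 4.455072 + 2.582476) = 1.03·9.604784 = 9.892928 m
Shortest: LSL with L = 3.978467 m ≈ 3.9785 m
Convert LSL to answer units (arcs ×180/π): t = 0.339701·180/π = 19.4634°, p = ρ·p = 1.03·3.167948 = 3.2630 m, q = 0.354940·180/π = 20.3366°, L = 3.9785 m.

LSL: t = 19.4634°, p = 3.2630 m, q = 20.3366°, L = 3.9785 m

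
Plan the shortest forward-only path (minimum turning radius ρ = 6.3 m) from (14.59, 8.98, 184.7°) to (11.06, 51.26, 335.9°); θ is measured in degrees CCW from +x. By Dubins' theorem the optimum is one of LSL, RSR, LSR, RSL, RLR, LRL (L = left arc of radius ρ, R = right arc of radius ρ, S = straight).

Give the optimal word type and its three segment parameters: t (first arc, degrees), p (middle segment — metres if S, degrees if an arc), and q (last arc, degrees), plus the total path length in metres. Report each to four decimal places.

RSR: t = 84.2372°, p = 30.7618 m, q = 124.5628°, L = 53.7206 m

Let ψ = atan2(Δy, Δx) = atan2(42.28, -3.53) = 94.7726° be the start→goal bearing.
Normalize: d = |goal − start| / ρ = 42.427106/6.3 = 6.734461, α = (θ_start − ψ) mod 360° = 89.9274° = 1.569529 rad, β = (θ_goal − ψ) mod 360° = 241.1274° = 4.208467 rad.
Common terms: sin α = 0.999999, cos α = 0.001267, sin β = -0.875695, cos β = -0.482864, cos(α−β) = -0.876307, d² = 45.352968. Work in radians in the unit-radius frame; every candidate has L = ρ·(t + p + q).
LSL: p² = 2 + d² − 2cos(α−β) + 2d(sin α − sin β) = 74.369167; p = √p² = 8.623756; φ = atan2(cos β − cos α, d + sin α − sin β) = -0.056169 rad; t = (φ − α) mod 2π = 4.657488 rad, q = (β − φ) mod 2π = 4.264636 rad → L = 6.3·(4.657488 + 8.623756 + 4.264636) = 6.3·17.545879 = 110.539038 m
RSR: p² = 2 + d² − 2cos(α−β) + 2d(sin β − sin α) = 23.841996; p = √p² = 4.882827; φ = atan2(cos α − cos β, d − sin α + sin β) = 0.099313 rad; t = (α − φ) mod 2π = 1.470216 rad, q = (φ − β) mod 2π = 2.174031 rad → L = 6.3·(1.470216 + 4.882827 + 2.174031) = 6.3·8.527074 = 53.720567 m
LSR: p² = d² − 2 + 2cos(α−β) + 2d(sin α + sin β) = 43.274592; p = √p² = 6.578343; φ = atan2(−cos α − cos β, d + sin α + sin β) − atan2(−2, p) = 0.365249 rad; t = (φ − α) mod 2π = 5.078906 rad, q = (φ − β) mod 2π = 2.439968 rad → L = 6.3·(5.078906 + 6.578343 + 2.439968) = 6.3·14.097216 = 88.812460 m
RSL: p² = d² − 2 + 2cos(α−β) − 2d(sin α + sin β) = 39.926117; p = √p² = 6.318712; φ = atan2(cos α + cos β, d − sin α − sin β) − atan2(2, p) = -0.379272 rad; t = (α − φ) mod 2π = 1.948801 rad, q = (β − φ) mod 2π = 4.587739 rad → L = 6.3·(1.948801 + 6.318712 + 4.587739) = 6.3·12.855251 = 80.988081 m
RLR: c = (6 − d² + 2cos(α−β) + 2d(sin α − sin β))/8 = -1.980249, |c| > 1 → infeasible
LRL: c = (6 − d² + 2cos(α−β) − 2d(sin α − sin β))/8 = -8.296146, |c| > 1 → infeasible
Shortest: RSR with L = 53.720567 m ≈ 53.7206 m
Convert RSR to answer units (arcs ×180/π): t = 1.470216·180/π = 84.2372°, p = ρ·p = 6.3·4.882827 = 30.7618 m, q = 2.174031·180/π = 124.5628°, L = 53.7206 m.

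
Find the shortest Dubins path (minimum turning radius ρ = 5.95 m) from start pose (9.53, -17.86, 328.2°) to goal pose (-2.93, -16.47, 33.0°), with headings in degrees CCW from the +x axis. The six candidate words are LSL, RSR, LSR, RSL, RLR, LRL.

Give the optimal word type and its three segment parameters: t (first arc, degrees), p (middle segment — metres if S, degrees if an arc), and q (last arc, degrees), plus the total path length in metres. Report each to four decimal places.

Let ψ = atan2(Δy, Δx) = atan2(1.39, -12.46) = 173.6346° be the start→goal bearing.
Normalize: d = |goal − start| / ρ = 12.537292/5.95 = 2.107108, α = (θ_start − ψ) mod 360° = 154.5654° = 2.697676 rad, β = (θ_goal − ψ) mod 360° = 219.3654° = 3.828649 rad.
Common terms: sin α = 0.429480, cos α = -0.903076, sin β = -0.634264, cos β = -0.773116, cos(α−β) = 0.425779, d² = 4.439904. Work in radians in the unit-radius frame; every candidate has L = ρ·(t + p + q).
LSL: p² = 2 + d² − 2cos(α−β) + 2d(sin α − sin β) = 10.071193; p = √p² = 3.173514; φ = atan2(cos β − cos α, d + sin α − sin β) = 0.040963 rad; t = (φ − α) mod 2π = 3.626473 rad, q = (β − φ) mod 2π = 3.787686 rad → L = 5.95·(3.626473 + 3.173514 + 3.787686) = 5.95·10.587673 = 62.996654 m
RSR: p² = 2 + d² − 2cos(α−β) + 2d(sin β − sin α) = 1.105497; p = √p² = 1.051426; φ = atan2(cos α − cos β, d − sin α + sin β) = -0.123920 rad; t = (α − φ) mod 2π = 2.821596 rad, q = (φ − β) mod 2π = 2.330616 rad → L = 5.95·(2.821596 + 1.051426 + 2.330616) = 5.95·6.203638 = 36.911648 m
LSR: p² = d² − 2 + 2cos(α−β) + 2d(sin α + sin β) = 2.428459; p = √p² = 1.558351; φ = atan2(−cos α − cos β, d + sin α + sin β) − atan2(−2, p) = 1.631173 rad; t = (φ − α) mod 2π = 5.216683 rad, q = (φ − β) mod 2π = 4.085710 rad → L = 5.95·(5.216683 + 1.558351 + 4.085710) = 5.95·10.860744 = 64.621429 m
RSL: p² = d² − 2 + 2cos(α−β) − 2d(sin α + sin β) = 4.154466; p = √p² = 2.038251; φ = atan2(cos α + cos β, d − sin α − sin β) − atan2(2, p) = -1.403255 rad; t = (α − φ) mod 2π = 4.100930 rad, q = (β − φ) mod 2π = 5.231904 rad → L = 5.95·(4.100930 + 2.038251 + 5.231904) = 5.95·11.371085 = 67.657954 m
RLR: c = (6 − d² + 2cos(α−β) + 2d(sin α − sin β))/8 = 0.861813; p = 2π − arccos c = 5.751222 rad; φ = atan2(cos α − cos β, d − sin α + sin β) = -0.123920 rad; t = (α − φ + p/2) mod 2π = 5.697207 rad, q = (α − β − t + p) mod 2π = 5.206227 rad → L = 5.95·(5.697207 + 5.751222 + 5.206227) = 5.95·16.654656 = 99.095201 m
LRL: c = (6 − d² + 2cos(α−β) − 2d(sin α − sin β))/8 = -0.258899; p = 2π − arccos c = 4.450507 rad; φ = atan2(cos β − cos α, d + sin α − sin β) = 0.040963 rad; t = (φ − α + p/2) mod 2π = 5.851726 rad, q = (β − α − t + p) mod 2π = 6.012939 rad → L = 5.95·(5.851726 + 4.450507 + 6.012939) = 5.95·16.315172 = 97.075273 m
Shortest: RSR with L = 36.911648 m ≈ 36.9116 m
Convert RSR to answer units (arcs ×180/π): t = 2.821596·180/π = 161.6655°, p = ρ·p = 5.95·1.051426 = 6.2560 m, q = 2.330616·180/π = 133.5345°, L = 36.9116 m.

RSR: t = 161.6655°, p = 6.2560 m, q = 133.5345°, L = 36.9116 m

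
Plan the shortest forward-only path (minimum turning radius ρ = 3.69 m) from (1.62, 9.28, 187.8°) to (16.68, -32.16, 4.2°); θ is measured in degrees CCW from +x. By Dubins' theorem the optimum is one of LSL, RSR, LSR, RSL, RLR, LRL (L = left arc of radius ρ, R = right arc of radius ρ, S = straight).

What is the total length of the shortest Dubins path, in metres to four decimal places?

Let ψ = atan2(Δy, Δx) = atan2(-41.44, 15.06) = -70.0280° be the start→goal bearing.
Normalize: d = |goal − start| / ρ = 44.091691/3.69 = 11.948968, α = (θ_start − ψ) mod 360° = 257.8280° = 4.499947 rad, β = (θ_goal − ψ) mod 360° = 74.2280° = 1.295523 rad.
Common terms: sin α = -0.977519, cos α = -0.210847, sin β = 0.962351, cos β = 0.271810, cos(α−β) = -0.998027, d² = 142.777829. Work in radians in the unit-radius frame; every candidate has L = ρ·(t + p + q).
LSL: p² = 2 + d² − 2cos(α−β) + 2d(sin α − sin β) = 100.414996; p = √p² = 10.020728; φ = atan2(cos β − cos α, d + sin α − sin β) = 0.048185 rad; t = (φ − α) mod 2π = 1.831422 rad, q = (β − φ) mod 2π = 1.247338 rad → L = 3.69·(1.831422 + 10.020728 + 1.247338) = 3.69·13.099489 = 48.337115 m
RSR: p² = 2 + d² − 2cos(α−β) + 2d(sin β − sin α) = 193.132769; p = √p² = 13.897222; φ = atan2(cos α − cos β, d − sin α + sin β) = -0.034737 rad; t = (α − φ) mod 2π = 4.534685 rad, q = (φ − β) mod 2π = 4.952925 rad → L = 3.69·(4.534685 + 13.897222 + 4.952925) = 3.69·23.384831 = 86.290028 m
LSR: p² = d² − 2 + 2cos(α−β) + 2d(sin α + sin β) = 138.419289; p = √p² = 11.765173; φ = atan2(−cos α − cos β, d + sin α + sin β) − atan2(−2, p) = 0.163275 rad; t = (φ − α) mod 2π = 1.946513 rad, q = (φ − β) mod 2π = 5.150938 rad → L = 3.69·(1.946513 + 11.765173 + 5.150938) = 3.69·18.862623 = 69.603080 m
RSL: p² = d² − 2 + 2cos(α−β) − 2d(sin α + sin β) = 139.144262; p = √p² = 11.795943; φ = atan2(cos α + cos β, d − sin α − sin β) − atan2(2, p) = -0.162857 rad; t = (α − φ) mod 2π = 4.662805 rad, q = (β − φ) mod 2π = 1.458380 rad → L = 3.69·(4.662805 + 11.795943 + 1.458380) = 3.69·17.917127 = 66.114200 m
RLR: c = (6 − d² + 2cos(α−β) + 2d(sin α − sin β))/8 = -23.141596, |c| > 1 → infeasible
LRL: c = (6 − d² + 2cos(α−β) − 2d(sin α − sin β))/8 = -11.551874, |c| > 1 → infeasible
Shortest: LSL with L = 48.337115 m ≈ 48.3371 m

48.3371 m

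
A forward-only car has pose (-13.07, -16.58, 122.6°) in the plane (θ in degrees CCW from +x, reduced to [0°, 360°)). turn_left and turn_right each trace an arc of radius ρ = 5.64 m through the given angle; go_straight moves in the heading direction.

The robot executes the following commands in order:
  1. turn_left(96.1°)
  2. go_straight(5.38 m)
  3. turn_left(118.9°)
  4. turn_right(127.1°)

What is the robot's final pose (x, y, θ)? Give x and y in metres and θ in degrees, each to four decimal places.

(-23.4561, -38.2709, 210.5000°)

set_pose: (x, y, θ) = (-13.0700, -16.5800, 122.6000°), ρ = 5.64
turn_left(96.1°): centre at ρ to the left, rotate +96.1° → (-21.3478, -15.2170, 218.7000°)
go_straight(5.38): x += 5.38·cos θ, y += 5.38·sin θ → (-25.5465, -18.5808, 218.7000°)
turn_left(118.9°): centre at ρ to the left, rotate +118.9° → (-24.1694, -28.1969, 337.6000°)
turn_right(127.1°): centre at ρ to the right, rotate −127.1° → (-23.4561, -38.2709, 210.5000°)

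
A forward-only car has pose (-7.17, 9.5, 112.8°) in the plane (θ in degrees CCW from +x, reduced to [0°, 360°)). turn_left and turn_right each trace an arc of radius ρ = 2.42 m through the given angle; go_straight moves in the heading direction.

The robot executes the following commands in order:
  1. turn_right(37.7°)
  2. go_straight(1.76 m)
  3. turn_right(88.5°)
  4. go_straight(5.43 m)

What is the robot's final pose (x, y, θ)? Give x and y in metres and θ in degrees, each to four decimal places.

set_pose: (x, y, θ) = (-7.1700, 9.5000, 112.8000°), ρ = 2.42
turn_right(37.7°): centre at ρ to the right, rotate −37.7° → (-7.2777, 11.0600, 75.1000°)
go_straight(1.76): x += 1.76·cos θ, y += 1.76·sin θ → (-6.8252, 12.7609, 75.1000°)
turn_right(88.5°): centre at ρ to the right, rotate −88.5° → (-3.9257, 14.4927, -13.4000° ≡ 346.6000°)
go_straight(5.43): x += 5.43·cos θ, y += 5.43·sin θ → (1.3565, 13.2343, 346.6000°)

(1.3565, 13.2343, 346.6000°)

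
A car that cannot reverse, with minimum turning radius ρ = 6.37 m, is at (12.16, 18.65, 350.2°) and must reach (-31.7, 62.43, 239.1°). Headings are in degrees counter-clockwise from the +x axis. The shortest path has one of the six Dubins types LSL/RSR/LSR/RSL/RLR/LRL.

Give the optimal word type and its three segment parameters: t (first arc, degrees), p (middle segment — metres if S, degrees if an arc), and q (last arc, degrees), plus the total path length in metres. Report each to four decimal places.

LSL: t = 148.8714°, p = 52.2527 m, q = 100.0286°, L = 79.9248 m

Let ψ = atan2(Δy, Δx) = atan2(43.78, -43.86) = 135.0523° be the start→goal bearing.
Normalize: d = |goal − start| / ρ = 61.970864/6.37 = 9.728550, α = (θ_start − ψ) mod 360° = 215.1477° = 3.755036 rad, β = (θ_goal − ψ) mod 360° = 104.0477° = 1.815975 rad.
Common terms: sin α = -0.575686, cos α = -0.817671, sin β = 0.970094, cos β = -0.242730, cos(α−β) = -0.359997, d² = 94.644687. Work in radians in the unit-radius frame; every candidate has L = ρ·(t + p + q).
LSL: p² = 2 + d² − 2cos(α−β) + 2d(sin α − sin β) = 67.288281; p = √p² = 8.202943; φ = atan2(cos β − cos α, d + sin α − sin β) = 0.070147 rad; t = (φ − α) mod 2π = 2.598297 rad, q = (β − φ) mod 2π = 1.745828 rad → L = 6.37·(2.598297 + 8.202943 + 1.745828) = 6.37·12.547068 = 79.924823 m
RSR: p² = 2 + d² − 2cos(α−β) + 2d(sin β − sin α) = 127.441080; p = √p² = 11.288980; φ = atan2(cos α − cos β, d − sin α + sin β) = -0.050951 rad; t = (α − φ) mod 2π = 3.805987 rad, q = (φ − β) mod 2π = 4.416259 rad → L = 6.37·(3.805987 + 11.288980 + 4.416259) = 6.37·19.511227 = 124.286513 m
LSR: p² = d² − 2 + 2cos(α−β) + 2d(sin α + sin β) = 99.598726; p = √p² = 9.979916; φ = atan2(−cos α − cos β, d + sin α + sin β) − atan2(−2, p) = 0.302154 rad; t = (φ − α) mod 2π = 2.830303 rad, q = (φ − β) mod 2π = 4.769364 rad → L = 6.37·(2.830303 + 9.979916 + 4.769364) = 6.37·17.579584 = 111.981950 m
RSL: p² = d² − 2 + 2cos(α−β) − 2d(sin α + sin β) = 84.250661; p = √p² = 9.178816; φ = atan2(cos α + cos β, d − sin α − sin β) − atan2(2, p) = -0.327659 rad; t = (α − φ) mod 2π = 4.082695 rad, q = (β − φ) mod 2π = 2.143634 rad → L = 6.37·(4.082695 + 9.178816 + 2.143634) = 6.37·15.405145 = 98.130773 m
RLR: c = (6 − d² + 2cos(α−β) + 2d(sin α − sin β))/8 = -14.930135, |c| > 1 → infeasible
LRL: c = (6 − d² + 2cos(α−β) − 2d(sin α − sin β))/8 = -7.411035, |c| > 1 → infeasible
Shortest: LSL with L = 79.924823 m ≈ 79.9248 m
Convert LSL to answer units (arcs ×180/π): t = 2.598297·180/π = 148.8714°, p = ρ·p = 6.37·8.202943 = 52.2527 m, q = 1.745828·180/π = 100.0286°, L = 79.9248 m.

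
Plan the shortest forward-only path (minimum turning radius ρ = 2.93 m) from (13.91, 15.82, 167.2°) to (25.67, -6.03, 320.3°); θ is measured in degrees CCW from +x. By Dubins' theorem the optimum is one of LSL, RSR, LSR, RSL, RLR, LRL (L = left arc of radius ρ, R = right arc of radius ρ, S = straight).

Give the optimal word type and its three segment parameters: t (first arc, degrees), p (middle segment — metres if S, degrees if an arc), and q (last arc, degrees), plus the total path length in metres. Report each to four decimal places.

LSL: t = 143.2697°, p = 22.0026 m, q = 9.8303°, L = 29.8319 m

Let ψ = atan2(Δy, Δx) = atan2(-21.85, 11.76) = -61.7102° be the start→goal bearing.
Normalize: d = |goal − start| / ρ = 24.813708/2.93 = 8.468842, α = (θ_start − ψ) mod 360° = 228.9102° = 3.995237 rad, β = (θ_goal − ψ) mod 360° = 22.0102° = 0.384150 rad.
Common terms: sin α = -0.753680, cos α = -0.657241, sin β = 0.374772, cos β = 0.927117, cos(α−β) = -0.891798, d² = 71.721290. Work in radians in the unit-radius frame; every candidate has L = ρ·(t + p + q).
LSL: p² = 2 + d² − 2cos(α−β) + 2d(sin α − sin β) = 56.391524; p = √p² = 7.509429; φ = atan2(cos β − cos α, d + sin α − sin β) = 0.212580 rad; t = (φ − α) mod 2π = 2.500529 rad, q = (β − φ) mod 2π = 0.171570 rad → L = 2.93·(2.500529 + 7.509429 + 0.171570) = 2.93·10.181528 = 29.831877 m
RSR: p² = 2 + d² − 2cos(α−β) + 2d(sin β − sin α) = 94.618246; p = √p² = 9.727191; φ = atan2(cos α − cos β, d − sin α + sin β) = -0.163608 rad; t = (α − φ) mod 2π = 4.158845 rad, q = (φ − β) mod 2π = 5.735427 rad → L = 2.93·(4.158845 + 9.727191 + 5.735427) = 2.93·19.621463 = 57.490885 m
LSR: p² = d² − 2 + 2cos(α−β) + 2d(sin α + sin β) = 61.519857; p = √p² = 7.843459; φ = atan2(−cos α − cos β, d + sin α + sin β) − atan2(−2, p) = 0.216322 rad; t = (φ − α) mod 2π = 2.504271 rad, q = (φ − β) mod 2π = 6.115357 rad → L = 2.93·(2.504271 + 7.843459 + 6.115357) = 2.93·16.463087 = 48.236846 m
RSL: p² = d² − 2 + 2cos(α−β) − 2d(sin α + sin β) = 74.355532; p = √p² = 8.622965; φ = atan2(cos α + cos β, d − sin α − sin β) − atan2(2, p) = -0.197416 rad; t = (α − φ) mod 2π = 4.192653 rad, q = (β − φ) mod 2π = 0.581567 rad → L = 2.93·(4.192653 + 8.622965 + 0.581567) = 2.93·13.397185 = 39.253751 m
RLR: c = (6 − d² + 2cos(α−β) + 2d(sin α − sin β))/8 = -10.827281, |c| > 1 → infeasible
LRL: c = (6 − d² + 2cos(α−β) − 2d(sin α − sin β))/8 = -6.048940, |c| > 1 → infeasible
Shortest: LSL with L = 29.831877 m ≈ 29.8319 m
Convert LSL to answer units (arcs ×180/π): t = 2.500529·180/π = 143.2697°, p = ρ·p = 2.93·7.509429 = 22.0026 m, q = 0.171570·180/π = 9.8303°, L = 29.8319 m.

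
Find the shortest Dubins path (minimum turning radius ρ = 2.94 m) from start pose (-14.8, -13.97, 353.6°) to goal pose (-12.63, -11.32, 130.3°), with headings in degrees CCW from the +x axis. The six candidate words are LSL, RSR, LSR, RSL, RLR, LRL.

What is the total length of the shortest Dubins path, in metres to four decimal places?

Let ψ = atan2(Δy, Δx) = atan2(2.65, 2.17) = 50.6871° be the start→goal bearing.
Normalize: d = |goal − start| / ρ = 3.425113/2.94 = 1.165004, α = (θ_start − ψ) mod 360° = 302.9129° = 5.286828 rad, β = (θ_goal − ψ) mod 360° = 79.6129° = 1.389508 rad.
Common terms: sin α = -0.839497, cos α = 0.543364, sin β = 0.983612, cos β = 0.180297, cos(α−β) = -0.727773, d² = 1.357235. Work in radians in the unit-radius frame; every candidate has L = ρ·(t + p + q).
LSL: p² = 2 + d² − 2cos(α−β) + 2d(sin α − sin β) = 0.564920; p = √p² = 0.751612; φ = atan2(cos β − cos α, d + sin α − sin β) = -2.637456 rad; t = (φ − α) mod 2π = 4.642086 rad, q = (β − φ) mod 2π = 4.026964 rad → L = 2.94·(4.642086 + 0.751612 + 4.026964) = 2.94·9.420662 = 27.696746 m
RSR: p² = 2 + d² − 2cos(α−β) + 2d(sin β − sin α) = 9.060642; p = √p² = 3.010090; φ = atan2(cos α − cos β, d − sin α + sin β) = 0.120911 rad; t = (α − φ) mod 2π = 5.165917 rad, q = (φ − β) mod 2π = 5.014588 rad → L = 2.94·(5.165917 + 3.010090 + 5.014588) = 2.94·13.190596 = 38.780351 m
LSR: p² = d² − 2 + 2cos(α−β) + 2d(sin α + sin β) = -1.762521 < 0 → infeasible
RSL: p² = d² − 2 + 2cos(α−β) − 2d(sin α + sin β) = -2.434100 < 0 → infeasible
RLR: c = (6 − d² + 2cos(α−β) + 2d(sin α − sin β))/8 = -0.132580; p = 2π − arccos c = 4.579417 rad; φ = atan2(cos α − cos β, d − sin α + sin β) = 0.120911 rad; t = (α − φ + p/2) mod 2π = 1.172440 rad, q = (α − β − t + p) mod 2π = 1.021112 rad → L = 2.94·(1.172440 + 4.579417 + 1.021112) = 2.94·6.772969 = 19.912530 m
LRL: c = (6 − d² + 2cos(α−β) − 2d(sin α − sin β))/8 = 0.929385; p = 2π − arccos c = 5.905132 rad; φ = atan2(cos β − cos α, d + sin α − sin β) = -2.637456 rad; t = (φ − α + p/2) mod 2π = 1.311467 rad, q = (β − α − t + p) mod 2π = 0.696345 rad → L = 2.94·(1.311467 + 5.905132 + 0.696345) = 2.94·7.912944 = 23.264056 m
Shortest: RLR with L = 19.912530 m ≈ 19.9125 m

19.9125 m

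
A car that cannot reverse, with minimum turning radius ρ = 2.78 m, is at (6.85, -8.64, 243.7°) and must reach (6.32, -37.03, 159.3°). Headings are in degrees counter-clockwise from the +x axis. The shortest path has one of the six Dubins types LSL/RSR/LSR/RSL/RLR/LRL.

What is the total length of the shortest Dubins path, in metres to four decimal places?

Let ψ = atan2(Δy, Δx) = atan2(-28.39, -0.53) = -91.0695° be the start→goal bearing.
Normalize: d = |goal − start| / ρ = 28.394947/2.78 = 10.214010, α = (θ_start − ψ) mod 360° = 334.7695° = 5.842830 rad, β = (θ_goal − ψ) mod 360° = 250.3695° = 4.369772 rad.
Common terms: sin α = -0.426261, cos α = 0.904600, sin β = -0.941879, cos β = -0.335953, cos(α−β) = 0.097583, d² = 104.325992. Work in radians in the unit-radius frame; every candidate has L = ρ·(t + p + q).
LSL: p² = 2 + d² − 2cos(α−β) + 2d(sin α − sin β) = 116.663880; p = √p² = 10.801106; φ = atan2(cos β − cos α, d + sin α − sin β) = -0.115108 rad; t = (φ − α) mod 2π = 0.325247 rad, q = (β − φ) mod 2π = 4.484881 rad → L = 2.78·(0.325247 + 10.801106 + 4.484881) = 2.78·15.611233 = 43.399228 m
RSR: p² = 2 + d² − 2cos(α−β) + 2d(sin β − sin α) = 95.597773; p = √p² = 9.777411; φ = atan2(cos α − cos β, d − sin α + sin β) = 0.127222 rad; t = (α − φ) mod 2π = 5.715608 rad, q = (φ − β) mod 2π = 2.040636 rad → L = 2.78·(5.715608 + 9.777411 + 2.040636) = 2.78·17.533655 = 48.743560 m
LSR: p² = d² − 2 + 2cos(α−β) + 2d(sin α + sin β) = 74.572776; p = √p² = 8.635553; φ = atan2(−cos α − cos β, d + sin α + sin β) − atan2(−2, p) = 0.163393 rad; t = (φ − α) mod 2π = 0.603748 rad, q = (φ − β) mod 2π = 2.076806 rad → L = 2.78·(0.603748 + 8.635553 + 2.076806) = 2.78·11.316106 = 31.458776 m
RSL: p² = d² − 2 + 2cos(α−β) − 2d(sin α + sin β) = 130.469540; p = √p² = 11.422326; φ = atan2(cos α + cos β, d − sin α − sin β) − atan2(2, p) = -0.124281 rad; t = (α − φ) mod 2π = 5.967111 rad, q = (β − φ) mod 2π = 4.494053 rad → L = 2.78·(5.967111 + 11.422326 + 4.494053) = 2.78·21.883491 = 60.836104 m
RLR: c = (6 − d² + 2cos(α−β) + 2d(sin α − sin β))/8 = -10.949722, |c| > 1 → infeasible
LRL: c = (6 − d² + 2cos(α−β) − 2d(sin α − sin β))/8 = -13.582985, |c| > 1 → infeasible
Shortest: LSR with L = 31.458776 m ≈ 31.4588 m

31.4588 m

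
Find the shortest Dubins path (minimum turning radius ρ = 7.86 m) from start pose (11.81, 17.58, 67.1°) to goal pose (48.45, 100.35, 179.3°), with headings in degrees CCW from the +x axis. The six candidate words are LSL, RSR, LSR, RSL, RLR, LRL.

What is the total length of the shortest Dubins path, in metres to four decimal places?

Let ψ = atan2(Δy, Δx) = atan2(82.77, 36.64) = 66.1223° be the start→goal bearing.
Normalize: d = |goal − start| / ρ = 90.517194/7.86 = 11.516183, α = (θ_start − ψ) mod 360° = 0.9777° = 0.017063 rad, β = (θ_goal − ψ) mod 360° = 113.1777° = 1.975323 rad.
Common terms: sin α = 0.017062, cos α = 0.999854, sin β = 0.919289, cos β = -0.393583, cos(α−β) = -0.377841, d² = 132.622460. Work in radians in the unit-radius frame; every candidate has L = ρ·(t + p + q).
LSL: p² = 2 + d² − 2cos(α−β) + 2d(sin α − sin β) = 114.597731; p = √p² = 10.705033; φ = atan2(cos β − cos α, d + sin α − sin β) = -0.130537 rad; t = (φ − α) mod 2π = 6.135585 rad, q = (β − φ) mod 2π = 2.105860 rad → L = 7.86·(6.135585 + 10.705033 + 2.105860) = 7.86·18.946478 = 148.919315 m
RSR: p² = 2 + d² − 2cos(α−β) + 2d(sin β − sin α) = 156.158551; p = √p² = 12.496341; φ = atan2(cos α − cos β, d − sin α + sin β) = 0.111740 rad; t = (α − φ) mod 2π = 6.188509 rad, q = (φ − β) mod 2π = 4.419603 rad → L = 7.86·(6.188509 + 12.496341 + 4.419603) = 7.86·23.104453 = 181.600998 m
LSR: p² = d² − 2 + 2cos(α−β) + 2d(sin α + sin β) = 151.433164; p = √p² = 12.305818; φ = atan2(−cos α − cos β, d + sin α + sin β) − atan2(−2, p) = 0.112468 rad; t = (φ − α) mod 2π = 0.095405 rad, q = (φ − β) mod 2π = 4.420330 rad → L = 7.86·(0.095405 + 12.305818 + 4.420330) = 7.86·16.821553 = 132.217410 m
RSL: p² = d² − 2 + 2cos(α−β) − 2d(sin α + sin β) = 108.300392; p = √p² = 10.406747; φ = atan2(cos α + cos β, d − sin α − sin β) − atan2(2, p) = -0.132626 rad; t = (α − φ) mod 2π = 0.149689 rad, q = (β − φ) mod 2π = 2.107949 rad → L = 7.86·(0.149689 + 10.406747 + 2.107949) = 7.86·12.664386 = 99.542073 m
RLR: c = (6 − d² + 2cos(α−β) + 2d(sin α − sin β))/8 = -18.519819, |c| > 1 → infeasible
LRL: c = (6 − d² + 2cos(α−β) − 2d(sin α − sin β))/8 = -13.324716, |c| > 1 → infeasible
Shortest: RSL with L = 99.542073 m ≈ 99.5421 m

99.5421 m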